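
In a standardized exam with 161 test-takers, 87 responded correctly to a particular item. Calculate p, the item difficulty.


Item difficulty p = number correct / total examinees
p = 87 / 161
p = 0.5404

0.5404


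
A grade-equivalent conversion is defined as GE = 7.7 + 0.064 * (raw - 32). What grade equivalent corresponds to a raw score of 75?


raw - median = 75 - 32 = 43
slope * diff = 0.064 * 43 = 2.752
GE = 7.7 + 2.752
GE = 10.452

10.452


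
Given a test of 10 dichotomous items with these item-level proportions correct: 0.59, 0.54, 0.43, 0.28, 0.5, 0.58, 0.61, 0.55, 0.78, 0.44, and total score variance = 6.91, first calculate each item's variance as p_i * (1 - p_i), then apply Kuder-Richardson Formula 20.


For each item, compute p_i * q_i:
  Item 1: 0.59 * 0.41 = 0.2419
  Item 2: 0.54 * 0.46 = 0.2484
  Item 3: 0.43 * 0.57 = 0.2451
  Item 4: 0.28 * 0.72 = 0.2016
  Item 5: 0.5 * 0.5 = 0.25
  Item 6: 0.58 * 0.42 = 0.2436
  Item 7: 0.61 * 0.39 = 0.2379
  Item 8: 0.55 * 0.45 = 0.2475
  Item 9: 0.78 * 0.22 = 0.1716
  Item 10: 0.44 * 0.56 = 0.2464
Sum(p_i * q_i) = 0.2419 + 0.2484 + 0.2451 + 0.2016 + 0.25 + 0.2436 + 0.2379 + 0.2475 + 0.1716 + 0.2464 = 2.334
KR-20 = (k/(k-1)) * (1 - Sum(p_i*q_i) / Var_total)
= (10/9) * (1 - 2.334/6.91)
= 1.1111 * 0.6622
KR-20 = 0.7358

0.7358


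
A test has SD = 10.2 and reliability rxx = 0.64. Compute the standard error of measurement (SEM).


SEM = SD * sqrt(1 - rxx)
SEM = 10.2 * sqrt(1 - 0.64)
SEM = 10.2 * sqrt(0.36) = 10.2 * 0.6
SEM = 6.12

6.12


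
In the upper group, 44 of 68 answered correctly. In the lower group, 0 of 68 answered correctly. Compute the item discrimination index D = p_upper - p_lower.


p_upper = 44/68 = 0.6471
p_lower = 0/68 = 0.0
D = 0.6471 - 0.0 = 0.6471

0.6471


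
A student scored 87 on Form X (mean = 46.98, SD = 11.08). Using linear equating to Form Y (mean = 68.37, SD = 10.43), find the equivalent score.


slope = SD_Y / SD_X = 10.43 / 11.08 ~ 0.9413
intercept = mean_Y - slope * mean_X = 68.37 - (10.43 / 11.08) * 46.98 ~ 24.146
Y = slope * X + intercept. To avoid rounding drift from the rounded slope/intercept, evaluate the equivalent form Y = mean_Y + SD_Y * (X - mean_X) / SD_X at full precision:
Y = 68.37 + 10.43 * (87 - 46.98) / 11.08
Y = 68.37 + 10.43 * 40.02 / 11.08
Y = 68.37 + 417.4086 / 11.08
Y = 68.37 + 37.6723
Y = 106.0423

106.0423


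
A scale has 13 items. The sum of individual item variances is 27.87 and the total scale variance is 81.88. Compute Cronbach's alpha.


alpha = (k/(k-1)) * (1 - sum(si^2)/s_total^2)
= (13/12) * (1 - 27.87/81.88)
alpha = 0.7146

0.7146


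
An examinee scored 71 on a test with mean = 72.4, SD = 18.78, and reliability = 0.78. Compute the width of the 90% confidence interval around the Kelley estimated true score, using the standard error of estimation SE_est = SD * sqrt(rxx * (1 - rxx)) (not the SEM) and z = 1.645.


True score estimate = 0.78*71 + 0.22*72.4 = 71.308
SE_est = SD * sqrt(rxx * (1 - rxx)) = 18.78 * sqrt(0.78 * 0.22) = 18.78 * sqrt(0.1716) = 7.779546
CI = T_est +/- z * SE_est, so width = 2 * z * SE_est = 2 * 1.645 * 7.779546
Width = 25.5947

25.5947


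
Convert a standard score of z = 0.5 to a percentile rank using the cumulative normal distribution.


CDF(z) = 0.5 * (1 + erf(z/sqrt(2)))
erf(0.3536) = 0.3829
CDF = 0.6915
Percentile rank = 0.6915 * 100 = 69.15

69.15


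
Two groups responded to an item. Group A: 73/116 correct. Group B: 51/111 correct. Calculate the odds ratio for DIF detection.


Odds_A = 73/43 = 1.6977
Odds_B = 51/60 = 0.85
OR = Odds_A / Odds_B = 1.6977 / 0.85
Exactly, OR = (73 * 60) / (43 * 51) = 4380 / 2193
OR = 1.9973

1.9973


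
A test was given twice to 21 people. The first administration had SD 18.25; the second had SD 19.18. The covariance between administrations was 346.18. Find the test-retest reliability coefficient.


r = cov(X,Y) / (SD_X * SD_Y)
r = 346.18 / (18.25 * 19.18)
r = 346.18 / 350.035
r = 0.989

0.989


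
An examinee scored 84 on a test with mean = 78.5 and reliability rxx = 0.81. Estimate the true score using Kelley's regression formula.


T_est = rxx * X + (1 - rxx) * mean
T_est = 0.81 * 84 + 0.19 * 78.5
T_est = 68.04 + 14.915
T_est = 82.955

82.955


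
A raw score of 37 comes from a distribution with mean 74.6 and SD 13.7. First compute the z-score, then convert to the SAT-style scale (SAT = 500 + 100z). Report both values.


z = (X - mean) / SD = (37 - 74.6) / 13.7
z = -37.6 / 13.7
z = -2.7445
SAT-scale = SAT = 500 + 100z
Carry z at full precision (z = -37.6 / 13.7) into the conversion:
SAT-scale = 500 + 100 * (-37.6 / 13.7) = 500 + -3760 / 13.7
SAT-scale = 500 + -274.4526
SAT-scale = 225.5474

225.5474


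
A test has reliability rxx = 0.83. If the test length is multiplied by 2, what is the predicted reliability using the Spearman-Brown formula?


r_new = (n * rxx) / (1 + (n-1) * rxx)
r_new = (2 * 0.83) / (1 + 1 * 0.83)
r_new = 1.66 / 1.83
r_new = 0.9071

0.9071


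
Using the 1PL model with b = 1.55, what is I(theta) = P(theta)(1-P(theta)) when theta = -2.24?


P = 1/(1+exp(-(-2.24-1.55))) = 0.0221
I = P*(1-P) = 0.0221 * 0.9779
I = 0.0216

0.0216


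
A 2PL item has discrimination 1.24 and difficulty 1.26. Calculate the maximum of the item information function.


For 2PL, max info at theta = b = 1.26
I_max = a^2 / 4 = 1.24^2 / 4
= 1.5376 / 4
I_max = 0.3844

0.3844


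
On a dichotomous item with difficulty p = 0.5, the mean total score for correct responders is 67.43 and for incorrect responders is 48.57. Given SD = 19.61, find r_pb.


q = 1 - p = 0.5
rpb = ((M1 - M0) / SD) * sqrt(p * q)
rpb = ((67.43 - 48.57) / 19.61) * sqrt(0.5 * 0.5)
rpb = 0.4809

0.4809


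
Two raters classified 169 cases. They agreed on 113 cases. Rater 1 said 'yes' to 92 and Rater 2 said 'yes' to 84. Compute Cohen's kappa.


P_o = 113/169 = 0.668639
P_e = (92*84 + 77*85) / 28561 = 0.499737
kappa = (P_o - P_e) / (1 - P_e)
kappa = (0.668639 - 0.499737) / (1 - 0.499737)
kappa = 0.3376

0.3376


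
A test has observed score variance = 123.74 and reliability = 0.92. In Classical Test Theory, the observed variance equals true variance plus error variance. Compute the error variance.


var_true = rxx * var_obs = 0.92 * 123.74 = 113.8408
var_error = var_obs - var_true
var_error = 123.74 - 113.8408
var_error = 9.8992

9.8992


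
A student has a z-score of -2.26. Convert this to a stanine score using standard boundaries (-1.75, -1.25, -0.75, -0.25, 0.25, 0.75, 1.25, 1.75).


Stanine boundaries: [-1.75, -1.25, -0.75, -0.25, 0.25, 0.75, 1.25, 1.75]
z = -2.26
Check each boundary:
  z < -1.75
  z < -1.25
  z < -0.75
  z < -0.25
  z < 0.25
  z < 0.75
  z < 1.25
  z < 1.75
Highest qualifying boundary gives stanine = 1

1


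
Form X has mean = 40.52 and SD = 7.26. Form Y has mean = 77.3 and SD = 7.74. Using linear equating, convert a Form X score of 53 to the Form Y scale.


slope = SD_Y / SD_X = 7.74 / 7.26 ~ 1.0661
intercept = mean_Y - slope * mean_X = 77.3 - (7.74 / 7.26) * 40.52 ~ 34.101
Y = slope * X + intercept. To avoid rounding drift from the rounded slope/intercept, evaluate the equivalent form Y = mean_Y + SD_Y * (X - mean_X) / SD_X at full precision:
Y = 77.3 + 7.74 * (53 - 40.52) / 7.26
Y = 77.3 + 7.74 * 12.48 / 7.26
Y = 77.3 + 96.5952 / 7.26
Y = 77.3 + 13.3051
Y = 90.6051

90.6051


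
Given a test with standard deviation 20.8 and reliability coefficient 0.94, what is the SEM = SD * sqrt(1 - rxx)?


SEM = SD * sqrt(1 - rxx)
SEM = 20.8 * sqrt(1 - 0.94)
SEM = 20.8 * sqrt(0.06) = 20.8 * 0.244949
SEM = 5.0949

5.0949


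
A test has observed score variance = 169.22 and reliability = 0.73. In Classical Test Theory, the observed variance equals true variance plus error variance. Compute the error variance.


var_true = rxx * var_obs = 0.73 * 169.22 = 123.5306
var_error = var_obs - var_true
var_error = 169.22 - 123.5306
var_error = 45.6894

45.6894


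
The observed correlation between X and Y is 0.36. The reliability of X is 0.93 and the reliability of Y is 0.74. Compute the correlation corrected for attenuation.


r_corrected = rxy / sqrt(rxx * ryy)
= 0.36 / sqrt(0.93 * 0.74)
= 0.36 / sqrt(0.6882)
= 0.36 / 0.829578
r_corrected = 0.434

0.434


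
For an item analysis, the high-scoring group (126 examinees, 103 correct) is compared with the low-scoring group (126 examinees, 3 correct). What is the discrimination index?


p_upper = 103/126 = 0.8175
p_lower = 3/126 = 0.0238
D = 0.8175 - 0.0238 = 0.7937

0.7937


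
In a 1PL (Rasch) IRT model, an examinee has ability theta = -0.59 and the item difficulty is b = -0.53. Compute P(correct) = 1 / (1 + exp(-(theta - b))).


theta - b = -0.59 - -0.53 = -0.06
exp(-(theta - b)) = exp(0.06) = 1.0618
P = 1 / (1 + 1.0618)
P = 0.485

0.485


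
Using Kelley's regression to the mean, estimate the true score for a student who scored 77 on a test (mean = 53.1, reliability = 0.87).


T_est = rxx * X + (1 - rxx) * mean
T_est = 0.87 * 77 + 0.13 * 53.1
T_est = 66.99 + 6.903
T_est = 73.893

73.893


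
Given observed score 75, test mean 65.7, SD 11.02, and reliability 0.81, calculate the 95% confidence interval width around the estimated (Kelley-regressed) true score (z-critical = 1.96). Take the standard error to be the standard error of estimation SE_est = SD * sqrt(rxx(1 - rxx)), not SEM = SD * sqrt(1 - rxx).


True score estimate = 0.81*75 + 0.19*65.7 = 73.233
SE_est = SD * sqrt(rxx * (1 - rxx)) = 11.02 * sqrt(0.81 * 0.19) = 11.02 * sqrt(0.1539) = 4.323156
CI = T_est +/- z * SE_est, so width = 2 * z * SE_est = 2 * 1.96 * 4.323156
Width = 16.9468

16.9468


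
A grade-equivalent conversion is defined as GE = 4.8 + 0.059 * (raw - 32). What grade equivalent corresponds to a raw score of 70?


raw - median = 70 - 32 = 38
slope * diff = 0.059 * 38 = 2.242
GE = 4.8 + 2.242
GE = 7.042

7.042


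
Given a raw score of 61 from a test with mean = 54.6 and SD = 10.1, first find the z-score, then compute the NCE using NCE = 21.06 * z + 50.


z = (X - mean) / SD = (61 - 54.6) / 10.1
z = 6.4 / 10.1
z = 0.6337
NCE = NCE = 21.06z + 50
Carry z at full precision (z = 6.4 / 10.1) into the conversion:
NCE = 21.06 * (6.4 / 10.1) + 50 = 134.784 / 10.1 + 50
NCE = 13.345 + 50
NCE = 63.345

63.345


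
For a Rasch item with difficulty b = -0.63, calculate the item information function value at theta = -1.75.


P = 1/(1+exp(-(-1.75--0.63))) = 0.246
I = P*(1-P) = 0.246 * 0.754
I = 0.1855

0.1855


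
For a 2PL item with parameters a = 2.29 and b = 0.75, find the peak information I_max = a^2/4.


For 2PL, max info at theta = b = 0.75
I_max = a^2 / 4 = 2.29^2 / 4
= 5.2441 / 4
I_max = 1.311

1.311


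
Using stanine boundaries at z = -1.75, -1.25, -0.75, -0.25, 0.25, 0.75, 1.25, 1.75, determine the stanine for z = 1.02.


Stanine boundaries: [-1.75, -1.25, -0.75, -0.25, 0.25, 0.75, 1.25, 1.75]
z = 1.02
Check each boundary:
  z >= -1.75 -> could be stanine 2
  z >= -1.25 -> could be stanine 3
  z >= -0.75 -> could be stanine 4
  z >= -0.25 -> could be stanine 5
  z >= 0.25 -> could be stanine 6
  z >= 0.75 -> could be stanine 7
  z < 1.25
  z < 1.75
Highest qualifying boundary gives stanine = 7

7


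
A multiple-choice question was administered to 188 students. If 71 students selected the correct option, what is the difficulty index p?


Item difficulty p = number correct / total examinees
p = 71 / 188
p = 0.3777

0.3777


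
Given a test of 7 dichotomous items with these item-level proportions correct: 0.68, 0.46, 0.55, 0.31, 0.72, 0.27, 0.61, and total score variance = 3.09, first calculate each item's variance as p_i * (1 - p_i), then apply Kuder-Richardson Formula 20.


For each item, compute p_i * q_i:
  Item 1: 0.68 * 0.32 = 0.2176
  Item 2: 0.46 * 0.54 = 0.2484
  Item 3: 0.55 * 0.45 = 0.2475
  Item 4: 0.31 * 0.69 = 0.2139
  Item 5: 0.72 * 0.28 = 0.2016
  Item 6: 0.27 * 0.73 = 0.1971
  Item 7: 0.61 * 0.39 = 0.2379
Sum(p_i * q_i) = 0.2176 + 0.2484 + 0.2475 + 0.2139 + 0.2016 + 0.1971 + 0.2379 = 1.564
KR-20 = (k/(k-1)) * (1 - Sum(p_i*q_i) / Var_total)
= (7/6) * (1 - 1.564/3.09)
= 1.1667 * 0.4939
KR-20 = 0.5762

0.5762


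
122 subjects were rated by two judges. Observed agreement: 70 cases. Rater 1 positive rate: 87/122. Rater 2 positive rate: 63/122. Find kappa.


P_o = 70/122 = 0.57377
P_e = (87*63 + 35*59) / 14884 = 0.506987
kappa = (P_o - P_e) / (1 - P_e)
kappa = (0.57377 - 0.506987) / (1 - 0.506987)
kappa = 0.1355

0.1355


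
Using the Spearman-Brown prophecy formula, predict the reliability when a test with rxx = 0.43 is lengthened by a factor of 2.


r_new = (n * rxx) / (1 + (n-1) * rxx)
r_new = (2 * 0.43) / (1 + 1 * 0.43)
r_new = 0.86 / 1.43
r_new = 0.6014

0.6014


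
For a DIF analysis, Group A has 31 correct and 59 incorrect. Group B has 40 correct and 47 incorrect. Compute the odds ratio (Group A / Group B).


Odds_A = 31/59 = 0.5254
Odds_B = 40/47 = 0.8511
OR = Odds_A / Odds_B = 0.5254 / 0.8511
Exactly, OR = (31 * 47) / (59 * 40) = 1457 / 2360
OR = 0.6174

0.6174


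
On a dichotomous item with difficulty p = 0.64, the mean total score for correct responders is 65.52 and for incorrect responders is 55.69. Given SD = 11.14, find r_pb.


q = 1 - p = 0.36
rpb = ((M1 - M0) / SD) * sqrt(p * q)
rpb = ((65.52 - 55.69) / 11.14) * sqrt(0.64 * 0.36)
rpb = 0.4236

0.4236


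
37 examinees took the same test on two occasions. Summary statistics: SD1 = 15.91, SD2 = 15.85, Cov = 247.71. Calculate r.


r = cov(X,Y) / (SD_X * SD_Y)
r = 247.71 / (15.91 * 15.85)
r = 247.71 / 252.1735
r = 0.9823

0.9823


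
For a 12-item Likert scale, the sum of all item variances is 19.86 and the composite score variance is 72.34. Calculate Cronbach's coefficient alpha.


alpha = (k/(k-1)) * (1 - sum(si^2)/s_total^2)
= (12/11) * (1 - 19.86/72.34)
alpha = 0.7914

0.7914


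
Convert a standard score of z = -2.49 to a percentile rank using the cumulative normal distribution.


CDF(z) = 0.5 * (1 + erf(z/sqrt(2)))
erf(-1.7607) = -0.9872
CDF = 0.0064
Percentile rank = 0.0064 * 100 = 0.64

0.64


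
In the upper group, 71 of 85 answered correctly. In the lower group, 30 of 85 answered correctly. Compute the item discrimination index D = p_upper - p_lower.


p_upper = 71/85 = 0.8353
p_lower = 30/85 = 0.3529
D = 0.8353 - 0.3529 = 0.4824

0.4824


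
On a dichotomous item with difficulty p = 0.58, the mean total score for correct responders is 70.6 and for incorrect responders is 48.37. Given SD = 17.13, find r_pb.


q = 1 - p = 0.42
rpb = ((M1 - M0) / SD) * sqrt(p * q)
rpb = ((70.6 - 48.37) / 17.13) * sqrt(0.58 * 0.42)
rpb = 0.6405

0.6405


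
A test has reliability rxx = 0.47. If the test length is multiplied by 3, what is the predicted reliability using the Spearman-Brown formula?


r_new = (n * rxx) / (1 + (n-1) * rxx)
r_new = (3 * 0.47) / (1 + 2 * 0.47)
r_new = 1.41 / 1.94
r_new = 0.7268

0.7268


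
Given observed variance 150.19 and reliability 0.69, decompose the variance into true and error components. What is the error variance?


var_true = rxx * var_obs = 0.69 * 150.19 = 103.6311
var_error = var_obs - var_true
var_error = 150.19 - 103.6311
var_error = 46.5589

46.5589


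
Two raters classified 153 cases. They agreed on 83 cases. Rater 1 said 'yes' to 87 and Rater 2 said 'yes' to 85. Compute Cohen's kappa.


P_o = 83/153 = 0.542484
P_e = (87*85 + 66*68) / 23409 = 0.507625
kappa = (P_o - P_e) / (1 - P_e)
kappa = (0.542484 - 0.507625) / (1 - 0.507625)
kappa = 0.0708

0.0708


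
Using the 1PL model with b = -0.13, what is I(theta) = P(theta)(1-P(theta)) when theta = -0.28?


P = 1/(1+exp(-(-0.28--0.13))) = 0.4626
I = P*(1-P) = 0.4626 * 0.5374
I = 0.2486

0.2486


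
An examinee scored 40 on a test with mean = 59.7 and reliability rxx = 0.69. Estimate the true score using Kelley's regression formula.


T_est = rxx * X + (1 - rxx) * mean
T_est = 0.69 * 40 + 0.31 * 59.7
T_est = 27.6 + 18.507
T_est = 46.107

46.107


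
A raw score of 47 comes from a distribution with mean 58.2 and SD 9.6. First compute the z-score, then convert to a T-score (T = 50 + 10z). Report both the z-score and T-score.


z = (X - mean) / SD = (47 - 58.2) / 9.6
z = -11.2 / 9.6
z = -1.1667
T-score = T = 50 + 10z
Carry z at full precision (z = -11.2 / 9.6) into the conversion:
T-score = 50 + 10 * (-11.2 / 9.6) = 50 + -112 / 9.6
T-score = 50 + -11.6667
T-score = 38.3333

38.3333


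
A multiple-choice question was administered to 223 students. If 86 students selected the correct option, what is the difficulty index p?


Item difficulty p = number correct / total examinees
p = 86 / 223
p = 0.3857

0.3857


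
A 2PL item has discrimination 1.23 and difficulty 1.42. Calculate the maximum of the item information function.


For 2PL, max info at theta = b = 1.42
I_max = a^2 / 4 = 1.23^2 / 4
= 1.5129 / 4
I_max = 0.3782

0.3782


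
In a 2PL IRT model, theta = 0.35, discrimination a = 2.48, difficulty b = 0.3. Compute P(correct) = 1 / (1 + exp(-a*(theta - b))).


a*(theta - b) = 2.48 * (0.35 - 0.3) = 0.124
exp(-0.124) = 0.8834
P = 1 / (1 + 0.8834)
P = 0.531

0.531


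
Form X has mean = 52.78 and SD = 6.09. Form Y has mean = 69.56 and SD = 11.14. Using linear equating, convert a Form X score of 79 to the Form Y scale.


slope = SD_Y / SD_X = 11.14 / 6.09 ~ 1.8292
intercept = mean_Y - slope * mean_X = 69.56 - (11.14 / 6.09) * 52.78 ~ -26.9867
Y = slope * X + intercept. To avoid rounding drift from the rounded slope/intercept, evaluate the equivalent form Y = mean_Y + SD_Y * (X - mean_X) / SD_X at full precision:
Y = 69.56 + 11.14 * (79 - 52.78) / 6.09
Y = 69.56 + 11.14 * 26.22 / 6.09
Y = 69.56 + 292.0908 / 6.09
Y = 69.56 + 47.9624
Y = 117.5224

117.5224


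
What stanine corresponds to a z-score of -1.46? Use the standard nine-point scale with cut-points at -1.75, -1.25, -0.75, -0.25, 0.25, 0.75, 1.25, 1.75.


Stanine boundaries: [-1.75, -1.25, -0.75, -0.25, 0.25, 0.75, 1.25, 1.75]
z = -1.46
Check each boundary:
  z >= -1.75 -> could be stanine 2
  z < -1.25
  z < -0.75
  z < -0.25
  z < 0.25
  z < 0.75
  z < 1.25
  z < 1.75
Highest qualifying boundary gives stanine = 2

2


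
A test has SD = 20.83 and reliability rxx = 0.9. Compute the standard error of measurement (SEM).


SEM = SD * sqrt(1 - rxx)
SEM = 20.83 * sqrt(1 - 0.9)
SEM = 20.83 * sqrt(0.1) = 20.83 * 0.316228
SEM = 6.587

6.587


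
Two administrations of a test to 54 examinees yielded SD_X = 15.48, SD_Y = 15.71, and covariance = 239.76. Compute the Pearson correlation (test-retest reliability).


r = cov(X,Y) / (SD_X * SD_Y)
r = 239.76 / (15.48 * 15.71)
r = 239.76 / 243.1908
r = 0.9859

0.9859


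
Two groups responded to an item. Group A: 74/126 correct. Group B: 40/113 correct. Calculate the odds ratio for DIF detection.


Odds_A = 74/52 = 1.4231
Odds_B = 40/73 = 0.5479
OR = Odds_A / Odds_B = 1.4231 / 0.5479
Exactly, OR = (74 * 73) / (52 * 40) = 5402 / 2080
OR = 2.5971

2.5971


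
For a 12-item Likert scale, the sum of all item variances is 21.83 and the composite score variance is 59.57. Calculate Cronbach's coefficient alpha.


alpha = (k/(k-1)) * (1 - sum(si^2)/s_total^2)
= (12/11) * (1 - 21.83/59.57)
alpha = 0.6911

0.6911


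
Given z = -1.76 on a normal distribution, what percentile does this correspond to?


CDF(z) = 0.5 * (1 + erf(z/sqrt(2)))
erf(-1.2445) = -0.9216
CDF = 0.0392
Percentile rank = 0.0392 * 100 = 3.92

3.92


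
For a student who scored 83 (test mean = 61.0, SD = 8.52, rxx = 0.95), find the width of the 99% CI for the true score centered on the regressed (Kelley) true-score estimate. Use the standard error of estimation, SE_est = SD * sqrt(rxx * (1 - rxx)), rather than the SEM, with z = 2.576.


True score estimate = 0.95*83 + 0.05*61.0 = 81.9
SE_est = SD * sqrt(rxx * (1 - rxx)) = 8.52 * sqrt(0.95 * 0.05) = 8.52 * sqrt(0.0475) = 1.856891
CI = T_est +/- z * SE_est, so width = 2 * z * SE_est = 2 * 2.576 * 1.856891
Width = 9.5667

9.5667


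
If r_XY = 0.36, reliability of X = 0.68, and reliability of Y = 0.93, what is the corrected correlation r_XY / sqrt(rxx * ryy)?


r_corrected = rxy / sqrt(rxx * ryy)
= 0.36 / sqrt(0.68 * 0.93)
= 0.36 / sqrt(0.6324)
= 0.36 / 0.795236
r_corrected = 0.4527

0.4527


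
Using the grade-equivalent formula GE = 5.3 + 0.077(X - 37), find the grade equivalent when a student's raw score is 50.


raw - median = 50 - 37 = 13
slope * diff = 0.077 * 13 = 1.001
GE = 5.3 + 1.001
GE = 6.301

6.301


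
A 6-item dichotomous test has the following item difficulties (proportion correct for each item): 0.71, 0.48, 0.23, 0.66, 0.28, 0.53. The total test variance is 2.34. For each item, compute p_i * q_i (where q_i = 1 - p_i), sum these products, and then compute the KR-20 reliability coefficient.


For each item, compute p_i * q_i:
  Item 1: 0.71 * 0.29 = 0.2059
  Item 2: 0.48 * 0.52 = 0.2496
  Item 3: 0.23 * 0.77 = 0.1771
  Item 4: 0.66 * 0.34 = 0.2244
  Item 5: 0.28 * 0.72 = 0.2016
  Item 6: 0.53 * 0.47 = 0.2491
Sum(p_i * q_i) = 0.2059 + 0.2496 + 0.1771 + 0.2244 + 0.2016 + 0.2491 = 1.3077
KR-20 = (k/(k-1)) * (1 - Sum(p_i*q_i) / Var_total)
= (6/5) * (1 - 1.3077/2.34)
= 1.2 * 0.4412
KR-20 = 0.5294

0.5294


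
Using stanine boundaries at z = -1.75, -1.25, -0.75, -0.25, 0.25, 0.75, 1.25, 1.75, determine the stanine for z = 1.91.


Stanine boundaries: [-1.75, -1.25, -0.75, -0.25, 0.25, 0.75, 1.25, 1.75]
z = 1.91
Check each boundary:
  z >= -1.75 -> could be stanine 2
  z >= -1.25 -> could be stanine 3
  z >= -0.75 -> could be stanine 4
  z >= -0.25 -> could be stanine 5
  z >= 0.25 -> could be stanine 6
  z >= 0.75 -> could be stanine 7
  z >= 1.25 -> could be stanine 8
  z >= 1.75 -> could be stanine 9
Highest qualifying boundary gives stanine = 9

9


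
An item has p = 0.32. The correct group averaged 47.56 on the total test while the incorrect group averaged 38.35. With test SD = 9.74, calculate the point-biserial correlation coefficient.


q = 1 - p = 0.68
rpb = ((M1 - M0) / SD) * sqrt(p * q)
rpb = ((47.56 - 38.35) / 9.74) * sqrt(0.32 * 0.68)
rpb = 0.4411

0.4411


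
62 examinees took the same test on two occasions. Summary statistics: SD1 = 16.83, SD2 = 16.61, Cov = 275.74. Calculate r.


r = cov(X,Y) / (SD_X * SD_Y)
r = 275.74 / (16.83 * 16.61)
r = 275.74 / 279.5463
r = 0.9864

0.9864


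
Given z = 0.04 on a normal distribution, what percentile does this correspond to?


CDF(z) = 0.5 * (1 + erf(z/sqrt(2)))
erf(0.0283) = 0.0319
CDF = 0.516
Percentile rank = 0.516 * 100 = 51.6

51.6


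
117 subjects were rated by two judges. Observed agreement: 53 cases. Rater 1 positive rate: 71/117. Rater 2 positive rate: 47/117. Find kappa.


P_o = 53/117 = 0.452991
P_e = (71*47 + 46*70) / 13689 = 0.478998
kappa = (P_o - P_e) / (1 - P_e)
kappa = (0.452991 - 0.478998) / (1 - 0.478998)
kappa = -0.0499

-0.0499


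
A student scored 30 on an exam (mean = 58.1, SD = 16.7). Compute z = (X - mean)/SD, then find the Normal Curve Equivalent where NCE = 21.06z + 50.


z = (X - mean) / SD = (30 - 58.1) / 16.7
z = -28.1 / 16.7
z = -1.6826
NCE = NCE = 21.06z + 50
Carry z at full precision (z = -28.1 / 16.7) into the conversion:
NCE = 21.06 * (-28.1 / 16.7) + 50 = -591.786 / 16.7 + 50
NCE = -35.4363 + 50
NCE = 14.5637

14.5637


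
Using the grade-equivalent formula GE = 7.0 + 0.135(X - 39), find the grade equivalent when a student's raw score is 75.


raw - median = 75 - 39 = 36
slope * diff = 0.135 * 36 = 4.86
GE = 7.0 + 4.86
GE = 11.86

11.86


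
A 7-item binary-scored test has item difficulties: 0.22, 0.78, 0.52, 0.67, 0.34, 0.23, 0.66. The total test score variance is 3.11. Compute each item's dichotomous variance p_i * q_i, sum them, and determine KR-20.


For each item, compute p_i * q_i:
  Item 1: 0.22 * 0.78 = 0.1716
  Item 2: 0.78 * 0.22 = 0.1716
  Item 3: 0.52 * 0.48 = 0.2496
  Item 4: 0.67 * 0.33 = 0.2211
  Item 5: 0.34 * 0.66 = 0.2244
  Item 6: 0.23 * 0.77 = 0.1771
  Item 7: 0.66 * 0.34 = 0.2244
Sum(p_i * q_i) = 0.1716 + 0.1716 + 0.2496 + 0.2211 + 0.2244 + 0.1771 + 0.2244 = 1.4398
KR-20 = (k/(k-1)) * (1 - Sum(p_i*q_i) / Var_total)
= (7/6) * (1 - 1.4398/3.11)
= 1.1667 * 0.537
KR-20 = 0.6265

0.6265


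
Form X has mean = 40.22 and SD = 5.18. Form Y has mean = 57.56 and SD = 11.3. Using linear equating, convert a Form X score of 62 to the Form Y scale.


slope = SD_Y / SD_X = 11.3 / 5.18 ~ 2.1815
intercept = mean_Y - slope * mean_X = 57.56 - (11.3 / 5.18) * 40.22 ~ -30.1786
Y = slope * X + intercept. To avoid rounding drift from the rounded slope/intercept, evaluate the equivalent form Y = mean_Y + SD_Y * (X - mean_X) / SD_X at full precision:
Y = 57.56 + 11.3 * (62 - 40.22) / 5.18
Y = 57.56 + 11.3 * 21.78 / 5.18
Y = 57.56 + 246.114 / 5.18
Y = 57.56 + 47.5124
Y = 105.0724

105.0724


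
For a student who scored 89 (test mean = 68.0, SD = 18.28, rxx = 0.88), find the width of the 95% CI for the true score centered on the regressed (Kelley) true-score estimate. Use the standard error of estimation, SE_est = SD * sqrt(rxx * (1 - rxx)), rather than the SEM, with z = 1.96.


True score estimate = 0.88*89 + 0.12*68.0 = 86.48
SE_est = SD * sqrt(rxx * (1 - rxx)) = 18.28 * sqrt(0.88 * 0.12) = 18.28 * sqrt(0.1056) = 5.940297
CI = T_est +/- z * SE_est, so width = 2 * z * SE_est = 2 * 1.96 * 5.940297
Width = 23.286

23.286


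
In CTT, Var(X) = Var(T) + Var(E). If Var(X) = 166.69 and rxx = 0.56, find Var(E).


var_true = rxx * var_obs = 0.56 * 166.69 = 93.3464
var_error = var_obs - var_true
var_error = 166.69 - 93.3464
var_error = 73.3436

73.3436


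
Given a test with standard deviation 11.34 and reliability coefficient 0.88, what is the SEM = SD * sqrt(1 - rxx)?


SEM = SD * sqrt(1 - rxx)
SEM = 11.34 * sqrt(1 - 0.88)
SEM = 11.34 * sqrt(0.12) = 11.34 * 0.34641
SEM = 3.9283

3.9283


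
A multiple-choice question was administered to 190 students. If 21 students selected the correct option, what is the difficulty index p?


Item difficulty p = number correct / total examinees
p = 21 / 190
p = 0.1105

0.1105


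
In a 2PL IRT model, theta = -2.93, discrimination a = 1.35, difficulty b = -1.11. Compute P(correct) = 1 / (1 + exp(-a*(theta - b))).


a*(theta - b) = 1.35 * (-2.93 - -1.11) = -2.457
exp(--2.457) = 11.6697
P = 1 / (1 + 11.6697)
P = 0.0789

0.0789


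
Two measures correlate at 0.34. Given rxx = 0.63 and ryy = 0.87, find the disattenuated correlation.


r_corrected = rxy / sqrt(rxx * ryy)
= 0.34 / sqrt(0.63 * 0.87)
= 0.34 / sqrt(0.5481)
= 0.34 / 0.740338
r_corrected = 0.4592

0.4592


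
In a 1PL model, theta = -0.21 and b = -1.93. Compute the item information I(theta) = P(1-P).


P = 1/(1+exp(-(-0.21--1.93))) = 0.8481
I = P*(1-P) = 0.8481 * 0.1519
I = 0.1288

0.1288


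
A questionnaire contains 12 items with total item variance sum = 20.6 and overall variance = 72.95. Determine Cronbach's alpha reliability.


alpha = (k/(k-1)) * (1 - sum(si^2)/s_total^2)
= (12/11) * (1 - 20.6/72.95)
alpha = 0.7829

0.7829


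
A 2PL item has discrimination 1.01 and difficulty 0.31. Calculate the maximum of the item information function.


For 2PL, max info at theta = b = 0.31
I_max = a^2 / 4 = 1.01^2 / 4
= 1.0201 / 4
I_max = 0.255

0.255


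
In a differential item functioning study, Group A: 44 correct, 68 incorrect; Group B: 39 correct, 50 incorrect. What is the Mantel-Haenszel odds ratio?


Odds_A = 44/68 = 0.6471
Odds_B = 39/50 = 0.78
OR = Odds_A / Odds_B = 0.6471 / 0.78
Exactly, OR = (44 * 50) / (68 * 39) = 2200 / 2652
OR = 0.8296

0.8296


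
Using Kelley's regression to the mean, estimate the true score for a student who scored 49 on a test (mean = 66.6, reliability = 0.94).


T_est = rxx * X + (1 - rxx) * mean
T_est = 0.94 * 49 + 0.06 * 66.6
T_est = 46.06 + 3.996
T_est = 50.056

50.056


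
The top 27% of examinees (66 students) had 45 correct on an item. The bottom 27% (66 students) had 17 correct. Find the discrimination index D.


p_upper = 45/66 = 0.6818
p_lower = 17/66 = 0.2576
D = 0.6818 - 0.2576 = 0.4242

0.4242


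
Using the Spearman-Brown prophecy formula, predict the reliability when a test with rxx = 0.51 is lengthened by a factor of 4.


r_new = (n * rxx) / (1 + (n-1) * rxx)
r_new = (4 * 0.51) / (1 + 3 * 0.51)
r_new = 2.04 / 2.53
r_new = 0.8063

0.8063


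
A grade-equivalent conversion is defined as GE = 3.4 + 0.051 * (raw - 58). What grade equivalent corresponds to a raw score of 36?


raw - median = 36 - 58 = -22
slope * diff = 0.051 * -22 = -1.122
GE = 3.4 + -1.122
GE = 2.278

2.278


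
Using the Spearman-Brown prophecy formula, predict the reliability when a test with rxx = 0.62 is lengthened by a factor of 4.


r_new = (n * rxx) / (1 + (n-1) * rxx)
r_new = (4 * 0.62) / (1 + 3 * 0.62)
r_new = 2.48 / 2.86
r_new = 0.8671

0.8671


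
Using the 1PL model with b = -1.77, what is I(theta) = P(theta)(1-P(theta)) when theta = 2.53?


P = 1/(1+exp(-(2.53--1.77))) = 0.9866
I = P*(1-P) = 0.9866 * 0.0134
I = 0.0132

0.0132


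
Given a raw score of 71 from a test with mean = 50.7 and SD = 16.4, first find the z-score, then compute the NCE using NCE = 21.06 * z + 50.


z = (X - mean) / SD = (71 - 50.7) / 16.4
z = 20.3 / 16.4
z = 1.2378
NCE = NCE = 21.06z + 50
Carry z at full precision (z = 20.3 / 16.4) into the conversion:
NCE = 21.06 * (20.3 / 16.4) + 50 = 427.518 / 16.4 + 50
NCE = 26.0682 + 50
NCE = 76.0682

76.0682


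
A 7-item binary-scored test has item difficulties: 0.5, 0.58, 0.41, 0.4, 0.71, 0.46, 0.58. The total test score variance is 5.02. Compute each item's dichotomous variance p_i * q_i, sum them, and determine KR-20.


For each item, compute p_i * q_i:
  Item 1: 0.5 * 0.5 = 0.25
  Item 2: 0.58 * 0.42 = 0.2436
  Item 3: 0.41 * 0.59 = 0.2419
  Item 4: 0.4 * 0.6 = 0.24
  Item 5: 0.71 * 0.29 = 0.2059
  Item 6: 0.46 * 0.54 = 0.2484
  Item 7: 0.58 * 0.42 = 0.2436
Sum(p_i * q_i) = 0.25 + 0.2436 + 0.2419 + 0.24 + 0.2059 + 0.2484 + 0.2436 = 1.6734
KR-20 = (k/(k-1)) * (1 - Sum(p_i*q_i) / Var_total)
= (7/6) * (1 - 1.6734/5.02)
= 1.1667 * 0.6667
KR-20 = 0.7778

0.7778


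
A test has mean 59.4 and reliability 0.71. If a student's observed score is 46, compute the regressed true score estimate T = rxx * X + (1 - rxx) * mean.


T_est = rxx * X + (1 - rxx) * mean
T_est = 0.71 * 46 + 0.29 * 59.4
T_est = 32.66 + 17.226
T_est = 49.886

49.886


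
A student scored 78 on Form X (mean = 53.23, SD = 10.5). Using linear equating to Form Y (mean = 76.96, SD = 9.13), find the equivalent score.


slope = SD_Y / SD_X = 9.13 / 10.5 ~ 0.8695
intercept = mean_Y - slope * mean_X = 76.96 - (9.13 / 10.5) * 53.23 ~ 30.6752
Y = slope * X + intercept. To avoid rounding drift from the rounded slope/intercept, evaluate the equivalent form Y = mean_Y + SD_Y * (X - mean_X) / SD_X at full precision:
Y = 76.96 + 9.13 * (78 - 53.23) / 10.5
Y = 76.96 + 9.13 * 24.77 / 10.5
Y = 76.96 + 226.1501 / 10.5
Y = 76.96 + 21.5381
Y = 98.4981

98.4981


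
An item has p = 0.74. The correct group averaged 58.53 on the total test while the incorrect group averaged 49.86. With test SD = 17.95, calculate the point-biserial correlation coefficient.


q = 1 - p = 0.26
rpb = ((M1 - M0) / SD) * sqrt(p * q)
rpb = ((58.53 - 49.86) / 17.95) * sqrt(0.74 * 0.26)
rpb = 0.2119

0.2119


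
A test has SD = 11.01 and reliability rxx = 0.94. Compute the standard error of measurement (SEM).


SEM = SD * sqrt(1 - rxx)
SEM = 11.01 * sqrt(1 - 0.94)
SEM = 11.01 * sqrt(0.06) = 11.01 * 0.244949
SEM = 2.6969

2.6969


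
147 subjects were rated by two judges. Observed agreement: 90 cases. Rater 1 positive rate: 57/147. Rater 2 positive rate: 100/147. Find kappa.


P_o = 90/147 = 0.612245
P_e = (57*100 + 90*47) / 21609 = 0.459531
kappa = (P_o - P_e) / (1 - P_e)
kappa = (0.612245 - 0.459531) / (1 - 0.459531)
kappa = 0.2826

0.2826


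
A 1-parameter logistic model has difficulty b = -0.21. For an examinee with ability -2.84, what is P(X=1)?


theta - b = -2.84 - -0.21 = -2.63
exp(-(theta - b)) = exp(2.63) = 13.8738
P = 1 / (1 + 13.8738)
P = 0.0672

0.0672


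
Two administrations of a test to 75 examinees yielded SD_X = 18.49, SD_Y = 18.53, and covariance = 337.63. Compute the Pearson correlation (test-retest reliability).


r = cov(X,Y) / (SD_X * SD_Y)
r = 337.63 / (18.49 * 18.53)
r = 337.63 / 342.6197
r = 0.9854

0.9854


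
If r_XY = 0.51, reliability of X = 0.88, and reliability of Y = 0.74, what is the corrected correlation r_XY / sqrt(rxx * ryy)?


r_corrected = rxy / sqrt(rxx * ryy)
= 0.51 / sqrt(0.88 * 0.74)
= 0.51 / sqrt(0.6512)
= 0.51 / 0.80697
r_corrected = 0.632

0.632


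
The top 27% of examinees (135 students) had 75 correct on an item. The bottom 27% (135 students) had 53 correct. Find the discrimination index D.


p_upper = 75/135 = 0.5556
p_lower = 53/135 = 0.3926
D = 0.5556 - 0.3926 = 0.163

0.163


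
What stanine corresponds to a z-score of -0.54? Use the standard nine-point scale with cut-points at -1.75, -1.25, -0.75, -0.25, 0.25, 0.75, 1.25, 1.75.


Stanine boundaries: [-1.75, -1.25, -0.75, -0.25, 0.25, 0.75, 1.25, 1.75]
z = -0.54
Check each boundary:
  z >= -1.75 -> could be stanine 2
  z >= -1.25 -> could be stanine 3
  z >= -0.75 -> could be stanine 4
  z < -0.25
  z < 0.25
  z < 0.75
  z < 1.25
  z < 1.75
Highest qualifying boundary gives stanine = 4

4


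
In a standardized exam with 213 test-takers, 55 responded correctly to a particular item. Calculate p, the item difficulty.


Item difficulty p = number correct / total examinees
p = 55 / 213
p = 0.2582

0.2582


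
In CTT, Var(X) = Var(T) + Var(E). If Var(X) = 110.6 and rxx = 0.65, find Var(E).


var_true = rxx * var_obs = 0.65 * 110.6 = 71.89
var_error = var_obs - var_true
var_error = 110.6 - 71.89
var_error = 38.71

38.71


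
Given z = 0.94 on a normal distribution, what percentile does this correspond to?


CDF(z) = 0.5 * (1 + erf(z/sqrt(2)))
erf(0.6647) = 0.6528
CDF = 0.8264
Percentile rank = 0.8264 * 100 = 82.64

82.64


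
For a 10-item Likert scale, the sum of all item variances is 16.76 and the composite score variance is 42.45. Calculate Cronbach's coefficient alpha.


alpha = (k/(k-1)) * (1 - sum(si^2)/s_total^2)
= (10/9) * (1 - 16.76/42.45)
alpha = 0.6724

0.6724


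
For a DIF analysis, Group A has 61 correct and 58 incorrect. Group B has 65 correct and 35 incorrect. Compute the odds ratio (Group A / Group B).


Odds_A = 61/58 = 1.0517
Odds_B = 65/35 = 1.8571
OR = Odds_A / Odds_B = 1.0517 / 1.8571
Exactly, OR = (61 * 35) / (58 * 65) = 2135 / 3770
OR = 0.5663

0.5663


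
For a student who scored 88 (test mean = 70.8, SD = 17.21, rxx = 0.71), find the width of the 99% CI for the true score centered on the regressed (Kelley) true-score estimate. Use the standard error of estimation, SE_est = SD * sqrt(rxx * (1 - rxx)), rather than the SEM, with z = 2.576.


True score estimate = 0.71*88 + 0.29*70.8 = 83.012
SE_est = SD * sqrt(rxx * (1 - rxx)) = 17.21 * sqrt(0.71 * 0.29) = 17.21 * sqrt(0.2059) = 7.809245
CI = T_est +/- z * SE_est, so width = 2 * z * SE_est = 2 * 2.576 * 7.809245
Width = 40.2332

40.2332


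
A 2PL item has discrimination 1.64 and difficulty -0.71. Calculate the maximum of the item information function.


For 2PL, max info at theta = b = -0.71
I_max = a^2 / 4 = 1.64^2 / 4
= 2.6896 / 4
I_max = 0.6724

0.6724


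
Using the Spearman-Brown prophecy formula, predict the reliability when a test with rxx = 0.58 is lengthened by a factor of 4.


r_new = (n * rxx) / (1 + (n-1) * rxx)
r_new = (4 * 0.58) / (1 + 3 * 0.58)
r_new = 2.32 / 2.74
r_new = 0.8467

0.8467


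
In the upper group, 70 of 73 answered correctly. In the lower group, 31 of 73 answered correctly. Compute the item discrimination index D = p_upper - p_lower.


p_upper = 70/73 = 0.9589
p_lower = 31/73 = 0.4247
D = 0.9589 - 0.4247 = 0.5342

0.5342


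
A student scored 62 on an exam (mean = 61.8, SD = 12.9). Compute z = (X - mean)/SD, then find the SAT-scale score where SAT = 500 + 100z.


z = (X - mean) / SD = (62 - 61.8) / 12.9
z = 0.2 / 12.9
z = 0.0155
SAT-scale = SAT = 500 + 100z
Carry z at full precision (z = 0.2 / 12.9) into the conversion:
SAT-scale = 500 + 100 * (0.2 / 12.9) = 500 + 20 / 12.9
SAT-scale = 500 + 1.5504
SAT-scale = 501.5504

501.5504


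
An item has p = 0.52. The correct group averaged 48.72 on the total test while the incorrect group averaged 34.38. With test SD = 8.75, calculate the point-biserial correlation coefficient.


q = 1 - p = 0.48
rpb = ((M1 - M0) / SD) * sqrt(p * q)
rpb = ((48.72 - 34.38) / 8.75) * sqrt(0.52 * 0.48)
rpb = 0.8188

0.8188


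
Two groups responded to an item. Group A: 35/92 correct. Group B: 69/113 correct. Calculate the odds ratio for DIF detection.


Odds_A = 35/57 = 0.614
Odds_B = 69/44 = 1.5682
OR = Odds_A / Odds_B = 0.614 / 1.5682
Exactly, OR = (35 * 44) / (57 * 69) = 1540 / 3933
OR = 0.3916

0.3916


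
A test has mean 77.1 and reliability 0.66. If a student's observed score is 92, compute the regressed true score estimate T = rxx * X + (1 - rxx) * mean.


T_est = rxx * X + (1 - rxx) * mean
T_est = 0.66 * 92 + 0.34 * 77.1
T_est = 60.72 + 26.214
T_est = 86.934

86.934


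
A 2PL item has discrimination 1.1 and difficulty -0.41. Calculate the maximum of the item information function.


For 2PL, max info at theta = b = -0.41
I_max = a^2 / 4 = 1.1^2 / 4
= 1.21 / 4
I_max = 0.3025

0.3025


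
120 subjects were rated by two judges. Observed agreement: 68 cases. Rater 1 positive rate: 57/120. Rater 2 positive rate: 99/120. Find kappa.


P_o = 68/120 = 0.566667
P_e = (57*99 + 63*21) / 14400 = 0.48375
kappa = (P_o - P_e) / (1 - P_e)
kappa = (0.566667 - 0.48375) / (1 - 0.48375)
kappa = 0.1606

0.1606


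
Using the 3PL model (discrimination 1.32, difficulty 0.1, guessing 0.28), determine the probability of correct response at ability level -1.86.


logit = 1.32*(-1.86 - 0.1) = -2.5872
P* = 1/(1 + exp(--2.5872)) = 0.07
P = 0.28 + (1 - 0.28) * 0.07
P = 0.3304

0.3304


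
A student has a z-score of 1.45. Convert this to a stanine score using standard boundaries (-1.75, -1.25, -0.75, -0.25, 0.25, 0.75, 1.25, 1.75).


Stanine boundaries: [-1.75, -1.25, -0.75, -0.25, 0.25, 0.75, 1.25, 1.75]
z = 1.45
Check each boundary:
  z >= -1.75 -> could be stanine 2
  z >= -1.25 -> could be stanine 3
  z >= -0.75 -> could be stanine 4
  z >= -0.25 -> could be stanine 5
  z >= 0.25 -> could be stanine 6
  z >= 0.75 -> could be stanine 7
  z >= 1.25 -> could be stanine 8
  z < 1.75
Highest qualifying boundary gives stanine = 8

8


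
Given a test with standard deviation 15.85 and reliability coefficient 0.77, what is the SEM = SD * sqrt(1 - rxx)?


SEM = SD * sqrt(1 - rxx)
SEM = 15.85 * sqrt(1 - 0.77)
SEM = 15.85 * sqrt(0.23) = 15.85 * 0.479583
SEM = 7.6014

7.6014


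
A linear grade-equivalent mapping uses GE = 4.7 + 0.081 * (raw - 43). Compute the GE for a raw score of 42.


raw - median = 42 - 43 = -1
slope * diff = 0.081 * -1 = -0.081
GE = 4.7 + -0.081
GE = 4.619

4.619


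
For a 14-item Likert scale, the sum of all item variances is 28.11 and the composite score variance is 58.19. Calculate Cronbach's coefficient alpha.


alpha = (k/(k-1)) * (1 - sum(si^2)/s_total^2)
= (14/13) * (1 - 28.11/58.19)
alpha = 0.5567

0.5567


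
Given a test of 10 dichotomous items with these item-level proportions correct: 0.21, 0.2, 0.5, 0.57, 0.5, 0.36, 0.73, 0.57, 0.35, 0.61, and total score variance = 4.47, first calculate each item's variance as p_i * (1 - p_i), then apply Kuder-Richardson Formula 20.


For each item, compute p_i * q_i:
  Item 1: 0.21 * 0.79 = 0.1659
  Item 2: 0.2 * 0.8 = 0.16
  Item 3: 0.5 * 0.5 = 0.25
  Item 4: 0.57 * 0.43 = 0.2451
  Item 5: 0.5 * 0.5 = 0.25
  Item 6: 0.36 * 0.64 = 0.2304
  Item 7: 0.73 * 0.27 = 0.1971
  Item 8: 0.57 * 0.43 = 0.2451
  Item 9: 0.35 * 0.65 = 0.2275
  Item 10: 0.61 * 0.39 = 0.2379
Sum(p_i * q_i) = 0.1659 + 0.16 + 0.25 + 0.2451 + 0.25 + 0.2304 + 0.1971 + 0.2451 + 0.2275 + 0.2379 = 2.209
KR-20 = (k/(k-1)) * (1 - Sum(p_i*q_i) / Var_total)
= (10/9) * (1 - 2.209/4.47)
= 1.1111 * 0.5058
KR-20 = 0.562

0.562
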